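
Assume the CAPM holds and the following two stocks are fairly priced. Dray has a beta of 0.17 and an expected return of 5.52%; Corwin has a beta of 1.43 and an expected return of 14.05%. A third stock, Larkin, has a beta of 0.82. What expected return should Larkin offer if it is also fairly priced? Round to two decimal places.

MRP (SML slope) = (14.05% − 5.52%) / (1.43 − 0.17) = 8.53% / 1.26 = 6.7698%
R_f (intercept) = 5.52% − 0.17 × 6.7698% = 4.3691%
E(R_Larkin) = R_f + β × MRP = 4.3691% + 0.82 × 6.7698% = 9.92%

9.92%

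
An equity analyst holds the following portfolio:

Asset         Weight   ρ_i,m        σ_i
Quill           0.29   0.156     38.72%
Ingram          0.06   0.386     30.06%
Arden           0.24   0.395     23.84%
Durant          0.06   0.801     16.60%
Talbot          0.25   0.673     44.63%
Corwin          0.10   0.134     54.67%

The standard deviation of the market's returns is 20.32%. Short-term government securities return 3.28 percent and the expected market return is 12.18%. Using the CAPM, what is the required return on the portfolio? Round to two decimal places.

β_Quill = 0.156 × 38.72% / 20.32% = 0.2973
β_Ingram = 0.386 × 30.06% / 20.32% = 0.5710
β_Arden = 0.395 × 23.84% / 20.32% = 0.4634
β_Durant = 0.801 × 16.60% / 20.32% = 0.6544
β_Talbot = 0.673 × 44.63% / 20.32% = 1.4781
β_Corwin = 0.134 × 54.67% / 20.32% = 0.3605
β_P = Σ w_i β_i = 0.29×0.2973 + 0.06×0.5710 + 0.24×0.4634 + 0.06×0.6544 + 0.25×1.4781 + 0.10×0.3605 = 0.6765
MRP = 12.18% − 3.28% = 8.90%
E(R_P) = R_f + β_P × MRP = 3.28% + 0.6765 × 8.90% = 9.30%

9.30%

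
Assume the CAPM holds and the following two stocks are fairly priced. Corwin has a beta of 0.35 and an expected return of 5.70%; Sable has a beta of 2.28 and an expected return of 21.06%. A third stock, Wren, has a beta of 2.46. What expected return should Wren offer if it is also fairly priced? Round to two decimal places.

22.49%

MRP (SML slope) = (21.06% − 5.70%) / (2.28 − 0.35) = 15.36% / 1.93 = 7.9585%
R_f (intercept) = 5.70% − 0.35 × 7.9585% = 2.9145%
E(R_Wren) = R_f + β × MRP = 2.9145% + 2.46 × 7.9585% = 22.49%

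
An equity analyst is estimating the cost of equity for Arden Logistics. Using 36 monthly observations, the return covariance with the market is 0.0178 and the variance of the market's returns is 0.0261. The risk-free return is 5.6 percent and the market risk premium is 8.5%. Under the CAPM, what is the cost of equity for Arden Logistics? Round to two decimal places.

β = Cov(R_i, R_m) / Var(R_m) = 0.0178 / 0.0261 = 0.6820
E(R) = R_f + β × MRP = 5.6% + 0.6820 × 8.5% = 11.40%

11.40%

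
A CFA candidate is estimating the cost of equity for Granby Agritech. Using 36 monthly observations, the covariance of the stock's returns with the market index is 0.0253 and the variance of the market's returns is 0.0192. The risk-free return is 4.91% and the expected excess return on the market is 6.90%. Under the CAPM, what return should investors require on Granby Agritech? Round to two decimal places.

14.00%

β = Cov(R_i, R_m) / Var(R_m) = 0.0253 / 0.0192 = 1.3177
E(R) = R_f + β × MRP = 4.91% + 1.3177 × 6.90% = 14.00%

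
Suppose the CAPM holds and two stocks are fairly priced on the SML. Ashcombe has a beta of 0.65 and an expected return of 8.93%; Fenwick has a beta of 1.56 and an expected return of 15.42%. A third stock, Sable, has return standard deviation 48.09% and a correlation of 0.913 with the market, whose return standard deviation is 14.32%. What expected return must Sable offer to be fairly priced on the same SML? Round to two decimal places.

MRP = (15.42% − 8.93%) / (1.56 − 0.65) = 7.1319%
R_f = 8.93% − 0.65 × 7.1319% = 4.2943%
β_Sable = ρ·σ_i/σ_m = 0.913 × 48.09 / 14.32 = 3.0661
E(R_Sable) = R_f + β × MRP = 4.2943% + 3.0661 × 7.1319% = 26.16%

26.16%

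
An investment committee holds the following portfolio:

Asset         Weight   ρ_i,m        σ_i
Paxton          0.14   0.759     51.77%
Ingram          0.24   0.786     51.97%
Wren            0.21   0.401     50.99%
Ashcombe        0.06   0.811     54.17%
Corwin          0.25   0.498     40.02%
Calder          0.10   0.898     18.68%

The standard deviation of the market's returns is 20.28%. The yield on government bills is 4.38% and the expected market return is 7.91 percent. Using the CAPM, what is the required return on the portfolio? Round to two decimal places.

9.41%

β_Paxton = 0.759 × 51.77% / 20.28% = 1.9375
β_Ingram = 0.786 × 51.97% / 20.28% = 2.0142
β_Wren = 0.401 × 50.99% / 20.28% = 1.0082
β_Ashcombe = 0.811 × 54.17% / 20.28% = 2.1663
β_Corwin = 0.498 × 40.02% / 20.28% = 0.9827
β_Calder = 0.898 × 18.68% / 20.28% = 0.8272
β_P = Σ w_i β_i = 0.14×1.9375 + 0.24×2.0142 + 0.21×1.0082 + 0.06×2.1663 + 0.25×0.9827 + 0.10×0.8272 = 1.4248
MRP = 7.91% − 4.38% = 3.53%
E(R_P) = R_f + β_P × MRP = 4.38% + 1.4248 × 3.53% = 9.41%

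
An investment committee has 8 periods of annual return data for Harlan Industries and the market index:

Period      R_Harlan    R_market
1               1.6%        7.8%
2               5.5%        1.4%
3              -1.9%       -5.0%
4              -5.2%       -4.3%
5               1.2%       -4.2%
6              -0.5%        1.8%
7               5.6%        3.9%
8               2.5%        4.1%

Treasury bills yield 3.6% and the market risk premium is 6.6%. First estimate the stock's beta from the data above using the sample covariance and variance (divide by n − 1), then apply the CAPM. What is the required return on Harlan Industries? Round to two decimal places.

6.66%

Mean R_i = (1.6 + 5.5 − 1.9 − 5.2 + 1.2 − 0.5 + 5.6 + 2.5) / 8 = 1.1000%
Mean R_m = (7.8 + 1.4 − 5.0 − 4.3 − 4.2 + 1.8 + 3.9 + 4.1) / 8 = 0.6875%
Σ(R_i − R̄_i)(R_m − R̄_m) = 72.1400  ⇒  Cov = 72.1400 / 7 = 10.3057
Σ(R_m − R̄_m)² = 155.4088  ⇒  Var(R_m) = 155.4088 / 7 = 22.2013
β = Cov / Var(R_m) = 10.3057 / 22.2013 = 0.4642
E(R) = R_f + β × MRP = 3.6% + 0.4642 × 6.6% = 6.66%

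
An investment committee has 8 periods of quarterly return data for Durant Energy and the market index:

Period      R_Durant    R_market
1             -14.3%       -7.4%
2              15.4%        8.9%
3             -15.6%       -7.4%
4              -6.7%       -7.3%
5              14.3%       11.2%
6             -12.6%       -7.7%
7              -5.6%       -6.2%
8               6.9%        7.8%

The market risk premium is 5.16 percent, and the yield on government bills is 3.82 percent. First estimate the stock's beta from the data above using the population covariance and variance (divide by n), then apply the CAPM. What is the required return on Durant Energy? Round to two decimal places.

11.14%

Mean R_i = (-14.3 + 15.4 − 15.6 − 6.7 + 14.3 − 12.6 − 5.6 + 6.9) / 8 = -2.2750%
Mean R_m = (-7.4 + 8.9 − 7.4 − 7.3 + 11.2 − 7.7 − 6.2 + 7.8) / 8 = -1.0125%
Σ(R_i − R̄_i)(R_m − R̄_m) = 734.5225  ⇒  Cov = 734.5225 / 8 = 91.8153
Σ(R_m − R̄_m)² = 517.8288  ⇒  Var(R_m) = 517.8288 / 8 = 64.7286
β = Cov / Var(R_m) = 91.8153 / 64.7286 = 1.4185
E(R) = R_f + β × MRP = 3.82% + 1.4185 × 5.16% = 11.14%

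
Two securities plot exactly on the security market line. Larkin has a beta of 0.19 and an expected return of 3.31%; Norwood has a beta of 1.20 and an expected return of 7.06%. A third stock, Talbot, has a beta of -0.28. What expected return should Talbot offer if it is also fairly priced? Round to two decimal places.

MRP (SML slope) = (7.06% − 3.31%) / (1.20 − 0.19) = 3.75% / 1.01 = 3.7129%
R_f (intercept) = 3.31% − 0.19 × 3.7129% = 2.6045%
E(R_Talbot) = R_f + β × MRP = 2.6045% + -0.28 × 3.7129% = 1.56%

1.56%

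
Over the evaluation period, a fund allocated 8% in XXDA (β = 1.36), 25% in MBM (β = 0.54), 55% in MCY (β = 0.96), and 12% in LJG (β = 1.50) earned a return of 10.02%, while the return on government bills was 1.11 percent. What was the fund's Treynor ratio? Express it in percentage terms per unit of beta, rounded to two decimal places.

β_P = 0.08×1.36 + 0.25×0.54 + 0.55×0.96 + 0.12×1.50 = 0.9518
Treynor = (R_P − R_f) / β_P = (10.02% − 1.11%) / 0.9518 = 8.91% / 0.9518 = 9.36%

9.36%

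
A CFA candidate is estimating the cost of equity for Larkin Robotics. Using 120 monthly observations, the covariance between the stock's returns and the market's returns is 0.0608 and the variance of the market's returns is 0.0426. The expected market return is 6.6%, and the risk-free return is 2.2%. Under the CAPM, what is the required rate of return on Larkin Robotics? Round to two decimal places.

β = Cov(R_i, R_m) / Var(R_m) = 0.0608 / 0.0426 = 1.4272
MRP = 6.6% − 2.2% = 4.40%
E(R) = R_f + β × MRP = 2.2% + 1.4272 × 4.4% = 8.48%

8.48%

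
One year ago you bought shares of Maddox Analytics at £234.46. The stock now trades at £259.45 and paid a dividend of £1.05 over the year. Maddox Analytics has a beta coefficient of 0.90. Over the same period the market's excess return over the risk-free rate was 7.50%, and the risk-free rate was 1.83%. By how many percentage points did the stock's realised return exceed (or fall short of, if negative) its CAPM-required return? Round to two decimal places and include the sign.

+2.53%

Realised HPR = (P1 + D1 − P0) / P0 = (259.45 + 1.05 − 234.46) / 234.46 = 26.04 / 234.46 = 11.1064%
CAPM required = R_f + β·MRP = 1.83% + 0.90 × 7.50% = 8.5800%
α = realised − required = 11.1064% − 8.5800% = +2.53%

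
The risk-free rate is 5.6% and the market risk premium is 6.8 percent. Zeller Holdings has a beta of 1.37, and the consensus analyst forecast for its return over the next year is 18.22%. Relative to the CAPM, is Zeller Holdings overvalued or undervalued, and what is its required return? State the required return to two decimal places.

Required return = R_f + β·MRP = 5.6% + 1.37 × 6.8% = 14.92%
Forecast 18.22% > required 14.92% → the stock plots above the SML → undervalued.

Undervalued; required return 14.92%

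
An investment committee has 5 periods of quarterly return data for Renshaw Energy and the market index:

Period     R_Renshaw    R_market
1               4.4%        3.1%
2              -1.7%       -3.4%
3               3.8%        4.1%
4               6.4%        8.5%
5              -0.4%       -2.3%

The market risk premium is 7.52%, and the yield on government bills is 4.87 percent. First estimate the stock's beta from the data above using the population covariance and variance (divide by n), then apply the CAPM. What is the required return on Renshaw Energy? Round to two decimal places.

10.01%

Mean R_i = (4.4 − 1.7 + 3.8 + 6.4 − 0.4) / 5 = 2.5000%
Mean R_m = (3.1 − 3.4 + 4.1 + 8.5 − 2.3) / 5 = 2.0000%
Σ(R_i − R̄_i)(R_m − R̄_m) = 65.3200  ⇒  Cov = 65.3200 / 5 = 13.0640
Σ(R_m − R̄_m)² = 95.5200  ⇒  Var(R_m) = 95.5200 / 5 = 19.1040
β = Cov / Var(R_m) = 13.0640 / 19.1040 = 0.6838
E(R) = R_f + β × MRP = 4.87% + 0.6838 × 7.52% = 10.01%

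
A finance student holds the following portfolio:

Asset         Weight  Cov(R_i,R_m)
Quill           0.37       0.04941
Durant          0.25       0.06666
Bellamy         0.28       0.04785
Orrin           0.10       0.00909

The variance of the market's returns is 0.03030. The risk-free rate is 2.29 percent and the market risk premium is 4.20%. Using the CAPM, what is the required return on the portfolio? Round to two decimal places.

9.12%

β_Quill = 0.04941 / 0.03030 = 1.6307
β_Durant = 0.06666 / 0.03030 = 2.2000
β_Bellamy = 0.04785 / 0.03030 = 1.5792
β_Orrin = 0.00909 / 0.03030 = 0.3000
β_P = Σ w_i β_i = 0.37×1.6307 + 0.25×2.2000 + 0.28×1.5792 + 0.10×0.3000 = 1.6255
E(R_P) = R_f + β_P × MRP = 2.29% + 1.6255 × 4.20% = 9.12%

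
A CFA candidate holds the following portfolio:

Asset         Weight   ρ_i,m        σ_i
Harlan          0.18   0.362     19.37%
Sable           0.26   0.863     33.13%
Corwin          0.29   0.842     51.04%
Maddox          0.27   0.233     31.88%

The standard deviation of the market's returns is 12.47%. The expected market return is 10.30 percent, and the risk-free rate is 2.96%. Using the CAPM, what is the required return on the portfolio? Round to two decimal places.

β_Harlan = 0.362 × 19.37% / 12.47% = 0.5623
β_Sable = 0.863 × 33.13% / 12.47% = 2.2928
β_Corwin = 0.842 × 51.04% / 12.47% = 3.4463
β_Maddox = 0.233 × 31.88% / 12.47% = 0.5957
β_P = Σ w_i β_i = 0.18×0.5623 + 0.26×2.2928 + 0.29×3.4463 + 0.27×0.5957 = 1.8576
MRP = 10.30% − 2.96% = 7.34%
E(R_P) = R_f + β_P × MRP = 2.96% + 1.8576 × 7.34% = 16.59%

16.59%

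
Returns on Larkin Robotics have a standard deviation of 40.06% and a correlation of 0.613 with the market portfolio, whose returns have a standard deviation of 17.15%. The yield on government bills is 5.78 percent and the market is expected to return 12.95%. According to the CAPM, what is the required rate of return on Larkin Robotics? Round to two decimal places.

β = ρ × σ_i / σ_m = 0.613 × 40.06% / 17.15% = 1.4319
MRP = 12.95% − 5.78% = 7.17%
E(R) = 5.78% + 1.4319 × 7.17% = 16.05%

16.05%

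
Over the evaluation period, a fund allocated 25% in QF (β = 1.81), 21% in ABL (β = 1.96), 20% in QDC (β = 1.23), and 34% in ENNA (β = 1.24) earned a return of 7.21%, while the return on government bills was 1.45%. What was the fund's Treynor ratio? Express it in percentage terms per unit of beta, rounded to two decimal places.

β_P = 0.25×1.81 + 0.21×1.96 + 0.20×1.23 + 0.34×1.24 = 1.5317
Treynor = (R_P − R_f) / β_P = (7.21% − 1.45%) / 1.5317 = 5.76% / 1.5317 = 3.76%

3.76%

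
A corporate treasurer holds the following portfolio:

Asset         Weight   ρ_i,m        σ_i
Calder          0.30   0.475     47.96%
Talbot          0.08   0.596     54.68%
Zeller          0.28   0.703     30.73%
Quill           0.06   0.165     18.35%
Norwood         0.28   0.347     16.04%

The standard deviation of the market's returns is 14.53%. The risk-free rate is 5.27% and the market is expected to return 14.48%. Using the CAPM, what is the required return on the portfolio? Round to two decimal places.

β_Calder = 0.475 × 47.96% / 14.53% = 1.5679
β_Talbot = 0.596 × 54.68% / 14.53% = 2.2429
β_Zeller = 0.703 × 30.73% / 14.53% = 1.4868
β_Quill = 0.165 × 18.35% / 14.53% = 0.2084
β_Norwood = 0.347 × 16.04% / 14.53% = 0.3831
β_P = Σ w_i β_i = 0.30×1.5679 + 0.08×2.2429 + 0.28×1.4868 + 0.06×0.2084 + 0.28×0.3831 = 1.1859
MRP = 14.48% − 5.27% = 9.21%
E(R_P) = R_f + β_P × MRP = 5.27% + 1.1859 × 9.21% = 16.19%

16.19%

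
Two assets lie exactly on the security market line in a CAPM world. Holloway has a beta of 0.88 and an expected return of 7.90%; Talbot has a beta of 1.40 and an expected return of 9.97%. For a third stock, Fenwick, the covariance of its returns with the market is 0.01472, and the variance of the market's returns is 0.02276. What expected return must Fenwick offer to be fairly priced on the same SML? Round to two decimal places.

6.97%

MRP = (9.97% − 7.90%) / (1.40 − 0.88) = 3.9808%
R_f = 7.90% − 0.88 × 3.9808% = 4.3969%
β_Fenwick = Cov / Var(R_m) = 0.01472 / 0.02276 = 0.6467
E(R_Fenwick) = R_f + β × MRP = 4.3969% + 0.6467 × 3.9808% = 6.97%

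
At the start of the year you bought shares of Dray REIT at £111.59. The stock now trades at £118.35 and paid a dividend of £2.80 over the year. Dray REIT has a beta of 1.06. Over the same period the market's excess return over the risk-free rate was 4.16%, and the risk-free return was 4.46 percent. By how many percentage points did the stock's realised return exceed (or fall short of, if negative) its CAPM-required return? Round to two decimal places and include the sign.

Realised HPR = (P1 + D1 − P0) / P0 = (118.35 + 2.80 − 111.59) / 111.59 = 9.56 / 111.59 = 8.5671%
CAPM required = R_f + β·MRP = 4.46% + 1.06 × 4.16% = 8.8696%
α = realised − required = 8.5671% − 8.8696% = -0.30%

-0.30%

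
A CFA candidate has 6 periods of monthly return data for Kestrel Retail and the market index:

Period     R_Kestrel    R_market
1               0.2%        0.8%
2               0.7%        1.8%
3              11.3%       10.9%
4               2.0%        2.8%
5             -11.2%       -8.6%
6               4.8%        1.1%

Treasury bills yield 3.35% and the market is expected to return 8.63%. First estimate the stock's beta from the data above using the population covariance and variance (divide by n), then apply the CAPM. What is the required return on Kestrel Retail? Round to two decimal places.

9.38%

Mean R_i = (0.2 + 0.7 + 11.3 + 2.0 − 11.2 + 4.8) / 6 = 1.3000%
Mean R_m = (0.8 + 1.8 + 10.9 + 2.8 − 8.6 + 1.1) / 6 = 1.4667%
Σ(R_i − R̄_i)(R_m − R̄_m) = 220.3500  ⇒  Cov = 220.3500 / 6 = 36.7250
Σ(R_m − R̄_m)² = 192.7933  ⇒  Var(R_m) = 192.7933 / 6 = 32.1322
β = Cov / Var(R_m) = 36.7250 / 32.1322 = 1.1429
MRP = 8.63% − 3.35% = 5.28%
E(R) = R_f + β × MRP = 3.35% + 1.1429 × 5.28% = 9.38%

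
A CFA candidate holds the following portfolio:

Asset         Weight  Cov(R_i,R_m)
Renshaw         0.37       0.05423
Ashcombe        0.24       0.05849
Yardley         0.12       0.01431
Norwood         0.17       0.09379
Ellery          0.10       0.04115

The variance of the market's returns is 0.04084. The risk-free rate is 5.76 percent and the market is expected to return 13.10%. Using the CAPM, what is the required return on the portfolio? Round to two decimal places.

15.80%

β_Renshaw = 0.05423 / 0.04084 = 1.3279
β_Ashcombe = 0.05849 / 0.04084 = 1.4322
β_Yardley = 0.01431 / 0.04084 = 0.3504
β_Norwood = 0.09379 / 0.04084 = 2.2965
β_Ellery = 0.04115 / 0.04084 = 1.0076
β_P = Σ w_i β_i = 0.37×1.3279 + 0.24×1.4322 + 0.12×0.3504 + 0.17×2.2965 + 0.10×1.0076 = 1.3683
MRP = 13.10% − 5.76% = 7.34%
E(R_P) = R_f + β_P × MRP = 5.76% + 1.3683 × 7.34% = 15.80%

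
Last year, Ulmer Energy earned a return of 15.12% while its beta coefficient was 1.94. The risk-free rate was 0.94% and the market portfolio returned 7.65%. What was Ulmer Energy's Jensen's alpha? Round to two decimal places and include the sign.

+1.16%

Market excess return = 7.65% − 0.94% = 6.71%
CAPM benchmark = R_f + β(R_m − R_f) = 0.94% + 1.94 × 6.71% = 13.9574%
α = actual − benchmark = 15.12% − 13.9574% = +1.16%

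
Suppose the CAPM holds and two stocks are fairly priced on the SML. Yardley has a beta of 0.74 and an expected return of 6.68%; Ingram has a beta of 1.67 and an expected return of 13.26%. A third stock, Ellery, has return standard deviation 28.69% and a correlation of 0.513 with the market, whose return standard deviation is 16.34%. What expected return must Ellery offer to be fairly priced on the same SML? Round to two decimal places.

MRP = (13.26% − 6.68%) / (1.67 − 0.74) = 7.0753%
R_f = 6.68% − 0.74 × 7.0753% = 1.4443%
β_Ellery = ρ·σ_i/σ_m = 0.513 × 28.69 / 16.34 = 0.9007
E(R_Ellery) = R_f + β × MRP = 1.4443% + 0.9007 × 7.0753% = 7.82%

7.82%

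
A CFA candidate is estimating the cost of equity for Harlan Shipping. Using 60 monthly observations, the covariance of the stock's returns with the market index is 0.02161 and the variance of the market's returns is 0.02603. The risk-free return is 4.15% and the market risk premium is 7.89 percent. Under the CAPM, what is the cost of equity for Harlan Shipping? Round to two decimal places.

β = Cov(R_i, R_m) / Var(R_m) = 0.02161 / 0.02603 = 0.8302
E(R) = R_f + β × MRP = 4.15% + 0.8302 × 7.89% = 10.70%

10.70%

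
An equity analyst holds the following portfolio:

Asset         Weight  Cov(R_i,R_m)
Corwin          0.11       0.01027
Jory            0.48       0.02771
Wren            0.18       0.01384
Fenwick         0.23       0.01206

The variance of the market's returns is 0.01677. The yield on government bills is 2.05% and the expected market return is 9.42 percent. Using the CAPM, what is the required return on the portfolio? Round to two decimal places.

10.71%

β_Corwin = 0.01027 / 0.01677 = 0.6124
β_Jory = 0.02771 / 0.01677 = 1.6524
β_Wren = 0.01384 / 0.01677 = 0.8253
β_Fenwick = 0.01206 / 0.01677 = 0.7191
β_P = Σ w_i β_i = 0.11×0.6124 + 0.48×1.6524 + 0.18×0.8253 + 0.23×0.7191 = 1.1745
MRP = 9.42% − 2.05% = 7.37%
E(R_P) = R_f + β_P × MRP = 2.05% + 1.1745 × 7.37% = 10.71%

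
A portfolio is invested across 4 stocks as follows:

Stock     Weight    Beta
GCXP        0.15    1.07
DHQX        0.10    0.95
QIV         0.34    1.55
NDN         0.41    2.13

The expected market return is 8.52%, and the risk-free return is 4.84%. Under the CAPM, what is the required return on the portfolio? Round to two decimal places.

β_P = Σ w_i β_i = 0.15×1.07 + 0.10×0.95 + 0.34×1.55 + 0.41×2.13 = 1.6558
MRP = 8.52% − 4.84% = 3.68%
E(R_P) = R_f + β_P × MRP = 4.84% + 1.6558 × 3.68% = 10.93%

10.93%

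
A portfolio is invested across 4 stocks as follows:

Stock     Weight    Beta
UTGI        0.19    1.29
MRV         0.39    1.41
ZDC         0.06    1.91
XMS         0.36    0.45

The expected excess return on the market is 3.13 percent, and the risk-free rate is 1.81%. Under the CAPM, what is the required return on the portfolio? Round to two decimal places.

5.16%

β_P = Σ w_i β_i = 0.19×1.29 + 0.39×1.41 + 0.06×1.91 + 0.36×0.45 = 1.0716
E(R_P) = R_f + β_P × MRP = 1.81% + 1.0716 × 3.13% = 5.16%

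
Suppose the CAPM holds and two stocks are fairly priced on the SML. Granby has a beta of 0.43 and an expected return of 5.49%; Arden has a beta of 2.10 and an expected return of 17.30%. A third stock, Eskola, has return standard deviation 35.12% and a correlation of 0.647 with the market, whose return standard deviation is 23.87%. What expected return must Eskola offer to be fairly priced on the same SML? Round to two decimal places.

MRP = (17.30% − 5.49%) / (2.10 − 0.43) = 7.0719%
R_f = 5.49% − 0.43 × 7.0719% = 2.4491%
β_Eskola = ρ·σ_i/σ_m = 0.647 × 35.12 / 23.87 = 0.9519
E(R_Eskola) = R_f + β × MRP = 2.4491% + 0.9519 × 7.0719% = 9.18%

9.18%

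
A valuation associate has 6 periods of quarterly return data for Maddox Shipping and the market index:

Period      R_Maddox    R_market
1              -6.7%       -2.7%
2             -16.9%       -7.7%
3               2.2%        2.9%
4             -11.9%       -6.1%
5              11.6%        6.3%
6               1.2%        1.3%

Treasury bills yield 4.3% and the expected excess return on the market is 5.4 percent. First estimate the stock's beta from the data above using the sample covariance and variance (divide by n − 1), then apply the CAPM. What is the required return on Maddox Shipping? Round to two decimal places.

Mean R_i = (-6.7 − 16.9 + 2.2 − 11.9 + 11.6 + 1.2) / 6 = -3.4167%
Mean R_m = (-2.7 − 7.7 + 2.9 − 6.1 + 6.3 + 1.3) / 6 = -1.0000%
Σ(R_i − R̄_i)(R_m − R̄_m) = 281.3300  ⇒  Cov = 281.3300 / 5 = 56.2660
Σ(R_m − R̄_m)² = 147.5800  ⇒  Var(R_m) = 147.5800 / 5 = 29.5160
β = Cov / Var(R_m) = 56.2660 / 29.5160 = 1.9063
E(R) = R_f + β × MRP = 4.3% + 1.9063 × 5.4% = 14.59%

14.59%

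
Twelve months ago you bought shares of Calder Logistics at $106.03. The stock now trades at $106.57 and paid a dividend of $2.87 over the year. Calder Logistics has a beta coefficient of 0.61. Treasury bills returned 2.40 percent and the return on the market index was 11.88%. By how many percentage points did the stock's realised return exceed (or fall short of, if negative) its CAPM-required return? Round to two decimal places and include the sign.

Realised HPR = (P1 + D1 − P0) / P0 = (106.57 + 2.87 − 106.03) / 106.03 = 3.41 / 106.03 = 3.2161%
MRP = 11.88% − 2.40% = 9.48%
CAPM required = R_f + β·MRP = 2.40% + 0.61 × 9.48% = 8.1828%
α = realised − required = 3.2161% − 8.1828% = -4.97%

-4.97%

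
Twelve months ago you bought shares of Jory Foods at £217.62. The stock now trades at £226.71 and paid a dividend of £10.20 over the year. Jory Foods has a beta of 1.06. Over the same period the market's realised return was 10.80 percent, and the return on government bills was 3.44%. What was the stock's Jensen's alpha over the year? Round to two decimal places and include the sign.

Realised HPR = (P1 + D1 − P0) / P0 = (226.71 + 10.20 − 217.62) / 217.62 = 19.29 / 217.62 = 8.8641%
MRP = 10.80% − 3.44% = 7.36%
CAPM required = R_f + β·MRP = 3.44% + 1.06 × 7.36% = 11.2416%
α = realised − required = 8.8641% − 11.2416% = -2.38%

-2.38%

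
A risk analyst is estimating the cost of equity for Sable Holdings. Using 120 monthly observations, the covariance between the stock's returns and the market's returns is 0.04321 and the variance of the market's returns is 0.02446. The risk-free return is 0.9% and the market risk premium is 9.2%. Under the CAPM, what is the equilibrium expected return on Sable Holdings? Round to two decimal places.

β = Cov(R_i, R_m) / Var(R_m) = 0.04321 / 0.02446 = 1.7666
E(R) = R_f + β × MRP = 0.9% + 1.7666 × 9.2% = 17.15%

17.15%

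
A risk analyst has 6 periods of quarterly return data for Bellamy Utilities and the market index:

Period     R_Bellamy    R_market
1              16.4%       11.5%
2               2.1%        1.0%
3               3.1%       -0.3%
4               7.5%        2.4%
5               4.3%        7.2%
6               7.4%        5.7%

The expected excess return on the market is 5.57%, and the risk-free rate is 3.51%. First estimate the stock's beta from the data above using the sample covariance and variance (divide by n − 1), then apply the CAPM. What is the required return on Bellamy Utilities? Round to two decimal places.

Mean R_i = (16.4 + 2.1 + 3.1 + 7.5 + 4.3 + 7.4) / 6 = 6.8000%
Mean R_m = (11.5 + 1.0 − 0.3 + 2.4 + 7.2 + 5.7) / 6 = 4.5833%
Σ(R_i − R̄_i)(R_m − R̄_m) = 93.9100  ⇒  Cov = 93.9100 / 5 = 18.7820
Σ(R_m − R̄_m)² = 97.3883  ⇒  Var(R_m) = 97.3883 / 5 = 19.4777
β = Cov / Var(R_m) = 18.7820 / 19.4777 = 0.9643
E(R) = R_f + β × MRP = 3.51% + 0.9643 × 5.57% = 8.88%

8.88%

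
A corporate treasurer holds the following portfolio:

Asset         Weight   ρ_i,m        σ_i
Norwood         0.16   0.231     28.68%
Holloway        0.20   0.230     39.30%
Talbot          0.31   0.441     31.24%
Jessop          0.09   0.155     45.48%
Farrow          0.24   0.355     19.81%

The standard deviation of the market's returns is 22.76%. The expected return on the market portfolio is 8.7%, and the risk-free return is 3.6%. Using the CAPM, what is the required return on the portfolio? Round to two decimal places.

β_Norwood = 0.231 × 28.68% / 22.76% = 0.2911
β_Holloway = 0.230 × 39.30% / 22.76% = 0.3971
β_Talbot = 0.441 × 31.24% / 22.76% = 0.6053
β_Jessop = 0.155 × 45.48% / 22.76% = 0.3097
β_Farrow = 0.355 × 19.81% / 22.76% = 0.3090
β_P = Σ w_i β_i = 0.16×0.2911 + 0.20×0.3971 + 0.31×0.6053 + 0.09×0.3097 + 0.24×0.3090 = 0.4157
MRP = 8.7% − 3.6% = 5.10%
E(R_P) = R_f + β_P × MRP = 3.6% + 0.4157 × 5.1% = 5.72%

5.72%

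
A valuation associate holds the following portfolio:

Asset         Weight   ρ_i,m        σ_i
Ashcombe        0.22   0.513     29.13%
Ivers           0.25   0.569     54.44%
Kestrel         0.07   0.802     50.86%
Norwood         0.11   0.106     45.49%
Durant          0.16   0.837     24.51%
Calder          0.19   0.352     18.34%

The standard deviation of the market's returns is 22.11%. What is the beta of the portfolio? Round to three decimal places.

β_Ashcombe = 0.513 × 29.13% / 22.11% = 0.6759
β_Ivers = 0.569 × 54.44% / 22.11% = 1.4010
β_Kestrel = 0.802 × 50.86% / 22.11% = 1.8449
β_Norwood = 0.106 × 45.49% / 22.11% = 0.2181
β_Durant = 0.837 × 24.51% / 22.11% = 0.9279
β_Calder = 0.352 × 18.34% / 22.11% = 0.2920
β_P = Σ w_i β_i = 0.22×0.6759 + 0.25×1.4010 + 0.07×1.8449 + 0.11×0.2181 + 0.16×0.9279 + 0.19×0.2920 = 0.8560

0.856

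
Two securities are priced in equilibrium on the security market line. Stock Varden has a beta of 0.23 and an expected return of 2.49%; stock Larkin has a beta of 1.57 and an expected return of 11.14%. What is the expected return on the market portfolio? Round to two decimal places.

Both satisfy E(R) = R_f + β·MRP, so the slope of the SML is
MRP = (11.14% − 2.49%) / (1.57 − 0.23) = 8.65% / 1.34 = 6.4552%
R_f = E(R_Varden) − β_Varden·MRP = 2.49% − 0.23 × 6.4552% = 1.0053%
E(R_m) = R_f + MRP = 1.0053% + 6.4552% = 7.46%

7.46%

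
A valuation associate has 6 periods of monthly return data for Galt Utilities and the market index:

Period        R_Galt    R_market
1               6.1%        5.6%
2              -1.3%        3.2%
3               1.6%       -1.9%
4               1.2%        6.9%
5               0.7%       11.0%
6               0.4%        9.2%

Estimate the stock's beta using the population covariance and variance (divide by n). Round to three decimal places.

Mean R_i = (6.1 − 1.3 + 1.6 + 1.2 + 0.7 + 0.4) / 6 = 1.4500%
Mean R_m = (5.6 + 3.2 − 1.9 + 6.9 + 11.0 + 9.2) / 6 = 5.6667%
Σ(R_i − R̄_i)(R_m − R̄_m) = -2.6800  ⇒  Cov = -2.6800 / 6 = -0.4467
Σ(R_m − R̄_m)² = 105.7933  ⇒  Var(R_m) = 105.7933 / 6 = 17.6322
β = Cov / Var(R_m) = -0.4467 / 17.6322 = -0.0253

-0.025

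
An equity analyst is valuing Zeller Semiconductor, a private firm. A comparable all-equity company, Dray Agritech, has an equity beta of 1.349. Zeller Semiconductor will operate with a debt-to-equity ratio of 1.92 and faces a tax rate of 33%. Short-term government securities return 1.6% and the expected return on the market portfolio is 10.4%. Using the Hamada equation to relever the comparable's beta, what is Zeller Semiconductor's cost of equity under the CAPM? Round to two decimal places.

β_L = β_U × [1 + (1 − t)(D/E)] = 1.349 × [1 + (1 − 0.33) × 1.92]
    = 1.349 × [1 + 0.67 × 1.92] = 1.349 × 2.2864 = 3.0844
MRP = 10.4% − 1.6% = 8.80%
E(R) = R_f + β_L × MRP = 1.6% + 3.0844 × 8.8% = 28.74%

28.74%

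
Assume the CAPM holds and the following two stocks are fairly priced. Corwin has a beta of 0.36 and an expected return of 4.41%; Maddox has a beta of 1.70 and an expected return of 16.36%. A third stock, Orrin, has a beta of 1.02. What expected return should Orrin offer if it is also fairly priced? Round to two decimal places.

MRP (SML slope) = (16.36% − 4.41%) / (1.70 − 0.36) = 11.95% / 1.34 = 8.9179%
R_f (intercept) = 4.41% − 0.36 × 8.9179% = 1.1996%
E(R_Orrin) = R_f + β × MRP = 1.1996% + 1.02 × 8.9179% = 10.30%

10.30%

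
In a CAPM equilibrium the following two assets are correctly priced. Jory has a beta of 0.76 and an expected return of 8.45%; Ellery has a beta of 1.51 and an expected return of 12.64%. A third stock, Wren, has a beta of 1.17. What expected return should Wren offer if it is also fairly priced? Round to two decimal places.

MRP (SML slope) = (12.64% − 8.45%) / (1.51 − 0.76) = 4.19% / 0.75 = 5.5867%
R_f (intercept) = 8.45% − 0.76 × 5.5867% = 4.2041%
E(R_Wren) = R_f + β × MRP = 4.2041% + 1.17 × 5.5867% = 10.74%

10.74%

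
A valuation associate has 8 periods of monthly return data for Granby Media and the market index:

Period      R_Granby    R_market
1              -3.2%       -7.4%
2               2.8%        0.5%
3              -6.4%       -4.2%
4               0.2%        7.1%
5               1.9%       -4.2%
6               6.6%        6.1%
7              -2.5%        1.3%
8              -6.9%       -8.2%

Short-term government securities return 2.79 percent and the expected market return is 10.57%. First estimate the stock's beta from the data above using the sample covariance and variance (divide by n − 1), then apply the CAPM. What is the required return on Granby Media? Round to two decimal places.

7.08%

Mean R_i = (-3.2 + 2.8 − 6.4 + 0.2 + 1.9 + 6.6 − 2.5 − 6.9) / 8 = -0.9375%
Mean R_m = (-7.4 + 0.5 − 4.2 + 7.1 − 4.2 + 6.1 + 1.3 − 8.2) / 8 = -1.1250%
Σ(R_i − R̄_i)(R_m − R̄_m) = 130.5525  ⇒  Cov = 130.5525 / 7 = 18.6504
Σ(R_m − R̄_m)² = 236.7150  ⇒  Var(R_m) = 236.7150 / 7 = 33.8164
β = Cov / Var(R_m) = 18.6504 / 33.8164 = 0.5515
MRP = 10.57% − 2.79% = 7.78%
E(R) = R_f + β × MRP = 2.79% + 0.5515 × 7.78% = 7.08%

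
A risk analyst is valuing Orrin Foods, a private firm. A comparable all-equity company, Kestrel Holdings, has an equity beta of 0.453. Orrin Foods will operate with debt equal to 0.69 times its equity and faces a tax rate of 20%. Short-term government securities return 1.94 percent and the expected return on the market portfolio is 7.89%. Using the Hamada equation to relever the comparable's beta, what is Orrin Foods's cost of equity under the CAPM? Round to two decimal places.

6.12%

β_L = β_U × [1 + (1 − t)(D/E)] = 0.453 × [1 + (1 − 0.20) × 0.69]
    = 0.453 × [1 + 0.80 × 0.69] = 0.453 × 1.5520 = 0.7031
MRP = 7.89% − 1.94% = 5.95%
E(R) = R_f + β_L × MRP = 1.94% + 0.7031 × 5.95% = 6.12%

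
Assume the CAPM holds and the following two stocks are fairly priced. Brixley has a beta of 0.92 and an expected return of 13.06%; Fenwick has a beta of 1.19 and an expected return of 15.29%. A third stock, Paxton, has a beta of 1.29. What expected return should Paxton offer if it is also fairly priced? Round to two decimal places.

MRP (SML slope) = (15.29% − 13.06%) / (1.19 − 0.92) = 2.23% / 0.27 = 8.2593%
R_f (intercept) = 13.06% − 0.92 × 8.2593% = 5.4614%
E(R_Paxton) = R_f + β × MRP = 5.4614% + 1.29 × 8.2593% = 16.12%

16.12%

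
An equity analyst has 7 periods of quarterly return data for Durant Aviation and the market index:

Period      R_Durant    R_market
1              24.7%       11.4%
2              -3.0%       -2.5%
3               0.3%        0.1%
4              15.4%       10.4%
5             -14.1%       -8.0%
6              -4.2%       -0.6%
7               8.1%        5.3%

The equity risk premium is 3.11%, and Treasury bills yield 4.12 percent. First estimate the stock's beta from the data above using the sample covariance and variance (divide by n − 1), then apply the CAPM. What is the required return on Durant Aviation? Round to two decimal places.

Mean R_i = (24.7 − 3.0 + 0.3 + 15.4 − 14.1 − 4.2 + 8.1) / 7 = 3.8857%
Mean R_m = (11.4 − 2.5 + 0.1 + 10.4 − 8.0 − 0.6 + 5.3) / 7 = 2.3000%
Σ(R_i − R̄_i)(R_m − R̄_m) = 544.9600  ⇒  Cov = 544.9600 / 6 = 90.8267
Σ(R_m − R̄_m)² = 299.8000  ⇒  Var(R_m) = 299.8000 / 6 = 49.9667
β = Cov / Var(R_m) = 90.8267 / 49.9667 = 1.8177
E(R) = R_f + β × MRP = 4.12% + 1.8177 × 3.11% = 9.77%

9.77%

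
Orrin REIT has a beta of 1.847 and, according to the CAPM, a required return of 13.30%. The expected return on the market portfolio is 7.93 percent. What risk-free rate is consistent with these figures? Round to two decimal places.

E(R) = R_f + β(E(R_m) − R_f) = R_f(1 − β) + β·E(R_m)
13.30% = R_f × (1 − 1.847) + 1.847 × 7.93%
13.30% = R_f × -0.847 + 14.64671%
R_f = (13.30% − 14.64671%) / -0.847 = 1.59%

1.59%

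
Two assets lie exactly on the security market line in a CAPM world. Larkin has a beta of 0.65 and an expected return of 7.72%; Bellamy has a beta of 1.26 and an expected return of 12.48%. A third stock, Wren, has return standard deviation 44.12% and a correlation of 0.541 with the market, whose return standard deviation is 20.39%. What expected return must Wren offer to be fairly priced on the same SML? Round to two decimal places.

11.78%

MRP = (12.48% − 7.72%) / (1.26 − 0.65) = 7.8033%
R_f = 7.72% − 0.65 × 7.8033% = 2.6479%
β_Wren = ρ·σ_i/σ_m = 0.541 × 44.12 / 20.39 = 1.1706
E(R_Wren) = R_f + β × MRP = 2.6479% + 1.1706 × 7.8033% = 11.78%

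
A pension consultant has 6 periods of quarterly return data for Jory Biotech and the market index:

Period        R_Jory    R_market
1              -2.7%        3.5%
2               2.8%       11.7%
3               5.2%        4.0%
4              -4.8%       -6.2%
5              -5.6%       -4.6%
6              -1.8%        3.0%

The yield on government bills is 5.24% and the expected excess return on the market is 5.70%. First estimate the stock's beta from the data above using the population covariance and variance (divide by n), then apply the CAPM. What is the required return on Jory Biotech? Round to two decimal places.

8.12%

Mean R_i = (-2.7 + 2.8 + 5.2 − 4.8 − 5.6 − 1.8) / 6 = -1.1500%
Mean R_m = (3.5 + 11.7 + 4.0 − 6.2 − 4.6 + 3.0) / 6 = 1.9000%
Σ(R_i − R̄_i)(R_m − R̄_m) = 107.3400  ⇒  Cov = 107.3400 / 6 = 17.8900
Σ(R_m − R̄_m)² = 212.0800  ⇒  Var(R_m) = 212.0800 / 6 = 35.3467
β = Cov / Var(R_m) = 17.8900 / 35.3467 = 0.5061
E(R) = R_f + β × MRP = 5.24% + 0.5061 × 5.70% = 8.12%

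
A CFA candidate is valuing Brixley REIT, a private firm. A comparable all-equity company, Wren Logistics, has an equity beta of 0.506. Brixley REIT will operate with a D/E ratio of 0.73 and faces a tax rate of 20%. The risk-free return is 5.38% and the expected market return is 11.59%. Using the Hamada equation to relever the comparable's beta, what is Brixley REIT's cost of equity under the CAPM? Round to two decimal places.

β_L = β_U × [1 + (1 − t)(D/E)] = 0.506 × [1 + (1 − 0.20) × 0.73]
    = 0.506 × [1 + 0.80 × 0.73] = 0.506 × 1.5840 = 0.8015
MRP = 11.59% − 5.38% = 6.21%
E(R) = R_f + β_L × MRP = 5.38% + 0.8015 × 6.21% = 10.36%

10.36%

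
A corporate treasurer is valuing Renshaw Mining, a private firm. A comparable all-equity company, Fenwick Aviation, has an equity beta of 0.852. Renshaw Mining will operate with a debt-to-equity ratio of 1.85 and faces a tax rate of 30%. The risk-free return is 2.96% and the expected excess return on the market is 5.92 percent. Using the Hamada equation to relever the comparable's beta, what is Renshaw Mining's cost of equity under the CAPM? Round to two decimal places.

14.54%

β_L = β_U × [1 + (1 − t)(D/E)] = 0.852 × [1 + (1 − 0.30) × 1.85]
    = 0.852 × [1 + 0.70 × 1.85] = 0.852 × 2.2950 = 1.9553
E(R) = R_f + β_L × MRP = 2.96% + 1.9553 × 5.92% = 14.54%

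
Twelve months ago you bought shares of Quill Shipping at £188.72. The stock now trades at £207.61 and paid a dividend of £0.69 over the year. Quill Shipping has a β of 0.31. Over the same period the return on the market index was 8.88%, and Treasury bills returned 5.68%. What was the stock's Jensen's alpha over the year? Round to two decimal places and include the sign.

+3.70%

Realised HPR = (P1 + D1 − P0) / P0 = (207.61 + 0.69 − 188.72) / 188.72 = 19.58 / 188.72 = 10.3752%
MRP = 8.88% − 5.68% = 3.20%
CAPM required = R_f + β·MRP = 5.68% + 0.31 × 3.20% = 6.6720%
α = realised − required = 10.3752% − 6.6720% = +3.70%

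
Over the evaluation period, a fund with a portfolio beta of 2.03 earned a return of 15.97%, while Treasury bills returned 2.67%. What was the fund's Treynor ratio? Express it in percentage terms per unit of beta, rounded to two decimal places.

6.55%

Treynor = (R_P − R_f) / β_P = (15.97% − 2.67%) / 2.0300 = 13.30% / 2.0300 = 6.55%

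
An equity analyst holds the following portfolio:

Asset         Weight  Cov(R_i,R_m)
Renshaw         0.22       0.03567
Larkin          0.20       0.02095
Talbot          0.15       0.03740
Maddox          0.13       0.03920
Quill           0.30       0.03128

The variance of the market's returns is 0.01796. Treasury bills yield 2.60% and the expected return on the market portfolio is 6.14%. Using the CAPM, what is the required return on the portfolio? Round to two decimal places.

β_Renshaw = 0.03567 / 0.01796 = 1.9861
β_Larkin = 0.02095 / 0.01796 = 1.1665
β_Talbot = 0.03740 / 0.01796 = 2.0824
β_Maddox = 0.03920 / 0.01796 = 2.1826
β_Quill = 0.03128 / 0.01796 = 1.7416
β_P = Σ w_i β_i = 0.22×1.9861 + 0.20×1.1665 + 0.15×2.0824 + 0.13×2.1826 + 0.30×1.7416 = 1.7888
MRP = 6.14% − 2.60% = 3.54%
E(R_P) = R_f + β_P × MRP = 2.60% + 1.7888 × 3.54% = 8.93%

8.93%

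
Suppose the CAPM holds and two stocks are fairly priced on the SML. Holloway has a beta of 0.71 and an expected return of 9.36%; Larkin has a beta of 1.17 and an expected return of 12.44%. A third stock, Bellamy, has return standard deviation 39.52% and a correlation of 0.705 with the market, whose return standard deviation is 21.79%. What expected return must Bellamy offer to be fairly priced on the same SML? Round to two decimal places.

13.17%

MRP = (12.44% − 9.36%) / (1.17 − 0.71) = 6.6957%
R_f = 9.36% − 0.71 × 6.6957% = 4.6061%
β_Bellamy = ρ·σ_i/σ_m = 0.705 × 39.52 / 21.79 = 1.2786
E(R_Bellamy) = R_f + β × MRP = 4.6061% + 1.2786 × 6.6957% = 13.17%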